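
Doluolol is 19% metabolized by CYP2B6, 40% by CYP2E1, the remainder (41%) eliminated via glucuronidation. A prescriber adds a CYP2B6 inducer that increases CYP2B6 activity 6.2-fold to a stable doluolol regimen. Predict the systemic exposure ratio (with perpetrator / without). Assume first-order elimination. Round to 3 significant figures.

0.503

The CYP2B6 pathway (19% of clearance) is boosted to 6.2× activity: 0.19 × 6.2 = 1.178.
CYP2E1 (40%) and the residual 41% are unaffected.
New clearance relative to baseline: 1.178 + 0.4 + 0.41 = 1.988.
Systemic exposure is inversely proportional to clearance, so the fold-change is 1 / 1.988 = 0.503.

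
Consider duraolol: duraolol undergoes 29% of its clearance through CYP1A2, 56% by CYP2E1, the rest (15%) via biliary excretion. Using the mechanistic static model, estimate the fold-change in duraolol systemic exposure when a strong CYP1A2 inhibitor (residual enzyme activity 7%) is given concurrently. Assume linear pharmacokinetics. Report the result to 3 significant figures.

1.37

The CYP1A2 pathway (29% of clearance) is reduced to 0.07× activity: 0.29 × 0.07 = 0.0203.
CYP2E1 (56%) and the residual 15% are unaffected.
CL_new/CL_old = 0.0203 + 0.56 + 0.15 = 0.7303.
Since systemic exposure ∝ 1/CL, the ratio is 1 / 0.7303 = 1.37.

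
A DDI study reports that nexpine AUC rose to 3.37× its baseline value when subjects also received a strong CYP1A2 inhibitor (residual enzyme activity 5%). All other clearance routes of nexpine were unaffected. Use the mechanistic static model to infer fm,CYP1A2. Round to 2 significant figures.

CL'/CL = 1 / 3.37 = 0.2967
0.05·fm + (1 − fm) = 0.2967
fm = (0.2967 − 1) / (0.05 − 1) = 0.74

0.74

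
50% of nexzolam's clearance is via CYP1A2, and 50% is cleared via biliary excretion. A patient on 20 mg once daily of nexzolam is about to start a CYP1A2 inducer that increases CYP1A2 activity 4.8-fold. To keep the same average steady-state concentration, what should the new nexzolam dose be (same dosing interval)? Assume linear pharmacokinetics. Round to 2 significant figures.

The CYP1A2 pathway (50% of clearance) is boosted to 4.8× activity: 0.5 × 4.8 = 2.4.
Non-CYP routes (50%) are unchanged.
Relative clearance = 2.4 + 0.5 = 2.9.
Css,avg = (dose rate)/CL, so holding Css fixed requires dose ∝ CL: 20 × 2.9 = 58 mg.

58 mg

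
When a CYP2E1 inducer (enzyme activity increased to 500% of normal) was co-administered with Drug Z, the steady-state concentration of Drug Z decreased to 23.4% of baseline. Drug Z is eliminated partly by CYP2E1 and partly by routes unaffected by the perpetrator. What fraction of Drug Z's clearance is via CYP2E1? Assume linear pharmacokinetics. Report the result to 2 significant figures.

0.82

Write x for the fraction cleared via CYP2E1. The observed steady-state concentration change means clearance rose to 1/0.234 = 4.274 of baseline.
Only the CYP2E1 route changed, so 4.274 = x·5 + (1 − x), giving x = 0.82.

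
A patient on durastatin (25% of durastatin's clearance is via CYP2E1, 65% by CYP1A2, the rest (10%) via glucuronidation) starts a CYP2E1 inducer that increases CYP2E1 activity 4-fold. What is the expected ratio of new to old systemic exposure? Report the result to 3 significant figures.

CYP2E1: 0.25 × 4 = 1
CYP1A2: 0.65 (unchanged)
Other: 0.1 (unchanged)
Relative clearance = 1 + 0.65 + 0.1 = 1.75.
Systemic exposure ratio = CL_old/CL_new = 1 / 1.75 = 0.571.

0.571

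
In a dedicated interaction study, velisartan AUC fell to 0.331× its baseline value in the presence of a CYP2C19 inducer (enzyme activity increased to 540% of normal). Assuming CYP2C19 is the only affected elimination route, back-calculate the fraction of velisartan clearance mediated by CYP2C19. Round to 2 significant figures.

0.46

Call the CYP2C19 fraction fm. After the interaction, CL_new/CL_old = fm × 5.4 + (1 − fm).
AUC ratio = 1 / (new CL fraction), so new CL fraction = 1 / 0.331 = 3.021.
fm × 5.4 + 1 − fm = 3.021  ⇒  fm × (5.4 − 1) = 2.021  ⇒  fm = 0.46.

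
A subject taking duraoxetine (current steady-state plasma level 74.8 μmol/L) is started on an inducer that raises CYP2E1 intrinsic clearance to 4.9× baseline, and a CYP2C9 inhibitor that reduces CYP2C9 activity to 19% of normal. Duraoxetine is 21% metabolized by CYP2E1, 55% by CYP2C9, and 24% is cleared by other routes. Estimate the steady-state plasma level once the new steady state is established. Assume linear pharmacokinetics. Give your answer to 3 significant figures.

54.5 μmol/L

The CYP2E1 pathway (21% of clearance) increases to 4.9× activity: 0.21 × 4.9 = 1.029.
The CYP2C9 pathway (55% of clearance) drops to 0.19× activity: 0.55 × 0.19 = 0.1045.
Non-CYP routes (24%) are unchanged.
Relative clearance = 1.029 + 0.1045 + 0.24 = 1.3735.
New steady-state plasma level = 74.8 / 1.3735 = 54.5 μmol/L (concentration scales inversely with clearance).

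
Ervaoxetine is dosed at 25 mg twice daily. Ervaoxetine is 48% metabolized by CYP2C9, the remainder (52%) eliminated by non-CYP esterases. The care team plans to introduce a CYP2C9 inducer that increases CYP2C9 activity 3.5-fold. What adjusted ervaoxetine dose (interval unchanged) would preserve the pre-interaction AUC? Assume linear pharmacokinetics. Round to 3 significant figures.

The CYP2C9 pathway (48% of clearance) is boosted to 3.5× activity: 0.48 × 3.5 = 1.68.
The remaining 52% of clearance is unaffected.
CL_new/CL_old = 1.68 + 0.52 = 2.2.
Exposure is unchanged when dose changes in proportion to clearance. New dose = 25 mg × 2.2 = 55.0 mg.

55.0 mg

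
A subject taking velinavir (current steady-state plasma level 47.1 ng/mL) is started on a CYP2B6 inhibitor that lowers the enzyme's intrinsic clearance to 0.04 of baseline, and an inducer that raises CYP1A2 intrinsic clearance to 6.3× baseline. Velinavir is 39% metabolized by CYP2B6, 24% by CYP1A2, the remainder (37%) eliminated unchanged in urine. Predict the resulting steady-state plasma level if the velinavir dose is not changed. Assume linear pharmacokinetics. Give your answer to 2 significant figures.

25 ng/mL

The CYP2B6 pathway (39% of clearance) drops to 0.04× activity: 0.39 × 0.04 = 0.0156.
The CYP1A2 pathway (24% of clearance) is boosted to 6.3× activity: 0.24 × 6.3 = 1.512.
Non-CYP routes (37%) are unchanged.
CL_new/CL_old = 0.0156 + 1.512 + 0.37 = 1.8976.
Dividing the baseline by the relative clearance: 47.1 / 1.8976 = 25 ng/mL.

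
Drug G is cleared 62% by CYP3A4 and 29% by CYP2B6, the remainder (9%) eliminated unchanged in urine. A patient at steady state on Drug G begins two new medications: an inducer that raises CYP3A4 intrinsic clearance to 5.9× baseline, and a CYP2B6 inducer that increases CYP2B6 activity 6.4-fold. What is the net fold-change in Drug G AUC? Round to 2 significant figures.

0.18

The CYP3A4 pathway (62% of clearance) is boosted to 5.9× activity: 0.62 × 5.9 = 3.658.
The CYP2B6 pathway (29% of clearance) rises to 6.4× activity: 0.29 × 6.4 = 1.856.
Non-CYP routes (9%) are unchanged.
CL_new/CL_old = 3.658 + 1.856 + 0.09 = 5.604.
AUC ∝ 1/CL: fold-change = 1 / 5.604 = 0.18.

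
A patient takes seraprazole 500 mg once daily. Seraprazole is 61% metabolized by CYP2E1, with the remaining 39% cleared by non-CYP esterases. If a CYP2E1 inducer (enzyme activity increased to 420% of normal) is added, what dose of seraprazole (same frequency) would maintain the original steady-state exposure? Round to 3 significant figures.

1.48 × 10³ mg

The CYP2E1 pathway (61% of clearance) is boosted to 4.2× activity: 0.61 × 4.2 = 2.562.
The remaining 39% of clearance is unaffected.
Relative clearance = 2.562 + 0.39 = 2.952.
Css,avg = (dose rate)/CL, so holding Css fixed requires dose ∝ CL: 500 × 2.952 = 1.48 × 10³ mg.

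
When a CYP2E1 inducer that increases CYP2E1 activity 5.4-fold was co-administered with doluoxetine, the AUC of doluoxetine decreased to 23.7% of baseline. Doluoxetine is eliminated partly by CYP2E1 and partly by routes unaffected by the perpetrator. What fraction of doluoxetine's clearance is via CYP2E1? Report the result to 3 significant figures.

CL'/CL = 1 / 0.237 = 4.219
5.4·fm + (1 − fm) = 4.219
fm = (4.219 − 1) / (5.4 − 1) = 0.732

0.732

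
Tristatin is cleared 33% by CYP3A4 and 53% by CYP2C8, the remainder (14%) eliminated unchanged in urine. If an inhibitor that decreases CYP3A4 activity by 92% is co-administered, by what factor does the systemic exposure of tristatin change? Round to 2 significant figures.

1.4

The CYP3A4 pathway (33% of clearance) drops to 0.08× activity: 0.33 × 0.08 = 0.0264.
CYP2C8 (53%) and the residual 14% are unaffected.
Relative clearance = 0.0264 + 0.53 + 0.14 = 0.6964.
Systemic exposure ratio = CL_old/CL_new = 1 / 0.6964 = 1.4.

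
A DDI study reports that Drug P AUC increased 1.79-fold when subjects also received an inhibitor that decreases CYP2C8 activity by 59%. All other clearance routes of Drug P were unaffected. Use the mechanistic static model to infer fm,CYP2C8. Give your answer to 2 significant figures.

CL'/CL = 1 / 1.79 = 0.5587
0.41·fm + (1 − fm) = 0.5587
fm = (0.5587 − 1) / (0.41 − 1) = 0.75

0.75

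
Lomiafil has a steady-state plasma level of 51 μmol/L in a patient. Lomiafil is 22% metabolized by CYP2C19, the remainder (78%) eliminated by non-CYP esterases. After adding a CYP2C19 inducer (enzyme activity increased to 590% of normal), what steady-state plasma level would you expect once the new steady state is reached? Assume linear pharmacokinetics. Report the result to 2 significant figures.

The CYP2C19 pathway (22% of clearance) rises to 5.9× activity: 0.22 × 5.9 = 1.298.
The remaining 78% of clearance is unaffected.
New clearance relative to baseline: 1.298 + 0.78 = 2.078.
With dosing unchanged, steady-state plasma level scales as 1/CL: 51 / 2.078 = 25 μmol/L.

25 μmol/L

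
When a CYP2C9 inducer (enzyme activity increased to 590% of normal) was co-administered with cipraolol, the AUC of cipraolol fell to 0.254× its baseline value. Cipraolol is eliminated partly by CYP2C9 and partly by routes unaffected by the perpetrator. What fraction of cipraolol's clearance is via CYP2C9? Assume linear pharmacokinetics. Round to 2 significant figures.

Write x for the fraction cleared via CYP2C9. The observed AUC change means clearance rose to 1/0.254 = 3.937 of baseline.
Only the CYP2C9 route changed, so 3.937 = x·5.9 + (1 − x), giving x = 0.60.

0.60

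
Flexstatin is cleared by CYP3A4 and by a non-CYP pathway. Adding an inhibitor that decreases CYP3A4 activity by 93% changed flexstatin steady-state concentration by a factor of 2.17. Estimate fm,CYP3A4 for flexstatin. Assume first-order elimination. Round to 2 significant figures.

Let x = fm,CYP3A4. Because steady-state concentration ∝ 1/CL, relative clearance fell to 1/2.17 = 0.4608.
Only the CYP3A4 route changed, so 0.4608 = x·0.07 + (1 − x), giving x = 0.58.

0.58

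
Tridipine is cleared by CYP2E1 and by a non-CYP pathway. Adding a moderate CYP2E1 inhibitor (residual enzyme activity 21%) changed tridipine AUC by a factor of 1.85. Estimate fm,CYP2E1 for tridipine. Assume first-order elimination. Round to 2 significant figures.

0.58

Let fm be the CYP2E1 fraction. New clearance relative to baseline = fm × 0.21 + (1 − fm).
AUC ratio = 1 / (new CL fraction), so new CL fraction = 1 / 1.85 = 0.5405.
fm × 0.21 + 1 − fm = 0.5405  ⇒  fm × (0.21 − 1) = −0.4595  ⇒  fm = 0.58.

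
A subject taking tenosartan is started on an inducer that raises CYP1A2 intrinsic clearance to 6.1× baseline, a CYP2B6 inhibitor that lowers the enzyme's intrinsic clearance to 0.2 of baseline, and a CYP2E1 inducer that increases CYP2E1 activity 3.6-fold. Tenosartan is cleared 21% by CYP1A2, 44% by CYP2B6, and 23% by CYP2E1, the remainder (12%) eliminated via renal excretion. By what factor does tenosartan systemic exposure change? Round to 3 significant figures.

0.432

The CYP1A2 pathway (21% of clearance) rises to 6.1× activity: 0.21 × 6.1 = 1.281.
The CYP2B6 pathway (44% of clearance) drops to 0.2× activity: 0.44 × 0.2 = 0.088.
The CYP2E1 pathway (23% of clearance) increases to 3.6× activity: 0.23 × 3.6 = 0.828.
Non-CYP routes (12%) are unchanged.
Relative clearance = 1.281 + 0.088 + 0.828 + 0.12 = 2.317.
Systemic exposure ∝ 1/CL: fold-change = 1 / 2.317 = 0.432.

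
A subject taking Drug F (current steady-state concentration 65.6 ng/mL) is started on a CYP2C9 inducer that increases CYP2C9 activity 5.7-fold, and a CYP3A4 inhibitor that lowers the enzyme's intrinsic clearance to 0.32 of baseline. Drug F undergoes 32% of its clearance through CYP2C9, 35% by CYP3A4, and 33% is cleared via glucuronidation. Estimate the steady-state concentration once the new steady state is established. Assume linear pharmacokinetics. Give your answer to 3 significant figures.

28.9 ng/mL

The CYP2C9 pathway (32% of clearance) is boosted to 5.7× activity: 0.32 × 5.7 = 1.824.
The CYP3A4 pathway (35% of clearance) falls to 0.32× activity: 0.35 × 0.32 = 0.112.
Non-CYP routes (33%) are unchanged.
New clearance relative to baseline: 1.824 + 0.112 + 0.33 = 2.266.
New steady-state concentration = 65.6 / 2.266 = 28.9 ng/mL (concentration scales inversely with clearance).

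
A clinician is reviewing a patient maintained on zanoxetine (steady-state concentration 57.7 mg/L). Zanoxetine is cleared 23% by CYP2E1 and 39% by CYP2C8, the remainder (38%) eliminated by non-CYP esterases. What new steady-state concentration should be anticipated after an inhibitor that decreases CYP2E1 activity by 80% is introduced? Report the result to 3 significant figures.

CYP2E1: 0.23 × 0.2 = 0.046
CYP2C8: 0.39 (unchanged)
Other: 0.38 (unchanged)
CL_new/CL_old = 0.046 + 0.39 + 0.38 = 0.816.
New steady-state concentration = baseline ÷ relative clearance = 57.7 / 0.816 = 70.7 mg/L.

70.7 mg/L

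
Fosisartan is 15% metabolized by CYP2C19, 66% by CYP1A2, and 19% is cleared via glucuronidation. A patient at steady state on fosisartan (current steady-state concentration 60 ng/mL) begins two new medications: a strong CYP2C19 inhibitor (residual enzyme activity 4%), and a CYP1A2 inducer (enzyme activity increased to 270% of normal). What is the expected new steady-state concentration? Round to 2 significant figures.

The CYP2C19 pathway (15% of clearance) is reduced to 0.04× activity: 0.15 × 0.04 = 0.006.
The CYP1A2 pathway (66% of clearance) is boosted to 2.7× activity: 0.66 × 2.7 = 1.782.
The remaining 19% of clearance is unaffected.
CL_new/CL_old = 0.006 + 1.782 + 0.19 = 1.978.
New steady-state concentration = 60 / 1.978 = 30 ng/mL (concentration scales inversely with clearance).

30 ng/mL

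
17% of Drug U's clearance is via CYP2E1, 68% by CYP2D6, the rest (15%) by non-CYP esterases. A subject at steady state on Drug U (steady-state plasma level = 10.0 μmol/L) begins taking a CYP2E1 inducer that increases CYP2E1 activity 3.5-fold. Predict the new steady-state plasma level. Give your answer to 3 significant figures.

CYP2E1: 0.17 × 3.5 = 0.595
CYP2D6: 0.68 (unchanged)
Other: 0.15 (unchanged)
Relative clearance = 0.595 + 0.68 + 0.15 = 1.425.
Steady-state plasma level ∝ 1/CL, so new value = 10.0 / 1.425 = 7.02 μmol/L.

7.02 μmol/L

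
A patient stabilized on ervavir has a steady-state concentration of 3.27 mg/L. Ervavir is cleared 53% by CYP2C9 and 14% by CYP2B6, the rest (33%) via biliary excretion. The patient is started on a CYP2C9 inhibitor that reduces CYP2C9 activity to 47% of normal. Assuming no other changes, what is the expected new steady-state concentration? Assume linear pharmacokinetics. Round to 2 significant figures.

The CYP2C9 pathway (53% of clearance) falls to 0.47× activity: 0.53 × 0.47 = 0.2491.
CYP2B6 (14%) and the residual 33% are unaffected.
Relative clearance = 0.2491 + 0.14 + 0.33 = 0.7191.
New steady-state concentration = baseline ÷ relative clearance = 3.27 / 0.7191 = 4.5 mg/L.

4.5 mg/L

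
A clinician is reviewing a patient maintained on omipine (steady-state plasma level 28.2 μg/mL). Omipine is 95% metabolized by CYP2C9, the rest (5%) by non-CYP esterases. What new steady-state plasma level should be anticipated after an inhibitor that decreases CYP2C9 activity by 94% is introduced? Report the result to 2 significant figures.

The CYP2C9 pathway (95% of clearance) drops to 0.06× activity: 0.95 × 0.06 = 0.057.
Non-CYP routes (5%) are unchanged.
New clearance relative to baseline: 0.057 + 0.05 = 0.107.
New steady-state plasma level = baseline ÷ relative clearance = 28.2 / 0.107 = 2.6 × 10² μg/mL.

2.6 × 10² μg/mL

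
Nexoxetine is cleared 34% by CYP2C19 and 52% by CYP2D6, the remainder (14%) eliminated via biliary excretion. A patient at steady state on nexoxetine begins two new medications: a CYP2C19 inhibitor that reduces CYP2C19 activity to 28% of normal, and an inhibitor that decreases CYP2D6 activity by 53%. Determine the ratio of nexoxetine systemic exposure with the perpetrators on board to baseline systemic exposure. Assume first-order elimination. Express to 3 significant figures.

The CYP2C19 pathway (34% of clearance) is reduced to 0.28× activity: 0.34 × 0.28 = 0.0952.
The CYP2D6 pathway (52% of clearance) is reduced to 0.47× activity: 0.52 × 0.47 = 0.2444.
Non-CYP routes (14%) are unchanged.
New clearance relative to baseline: 0.0952 + 0.2444 + 0.14 = 0.4796.
Because systemic exposure varies inversely with clearance, the combined effect is 1 / 0.4796 = 2.09.

2.09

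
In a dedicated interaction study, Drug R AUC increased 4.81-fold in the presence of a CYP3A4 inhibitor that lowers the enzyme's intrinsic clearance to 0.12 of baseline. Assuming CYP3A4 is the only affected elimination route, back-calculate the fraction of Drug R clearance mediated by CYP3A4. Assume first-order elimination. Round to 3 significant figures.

0.900

Write x for the fraction cleared via CYP3A4. The observed AUC change means clearance fell to 1/4.81 = 0.2079 of baseline.
Setting x·0.12 + (1 − x) = 0.2079 and solving: x = (0.2079 − 1)/(0.12 − 1) = 0.900.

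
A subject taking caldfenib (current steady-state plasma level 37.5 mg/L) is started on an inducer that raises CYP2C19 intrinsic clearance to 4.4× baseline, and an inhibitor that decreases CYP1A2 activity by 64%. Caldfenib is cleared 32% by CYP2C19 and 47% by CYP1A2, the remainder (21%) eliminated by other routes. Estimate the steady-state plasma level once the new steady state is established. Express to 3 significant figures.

21.0 mg/L

The CYP2C19 pathway (32% of clearance) increases to 4.4× activity: 0.32 × 4.4 = 1.408.
The CYP1A2 pathway (47% of clearance) is reduced to 0.36× activity: 0.47 × 0.36 = 0.1692.
The remaining 21% of clearance is unaffected.
New clearance relative to baseline: 1.408 + 0.1692 + 0.21 = 1.7872.
Steady-state plasma level ∝ 1/CL: new value = 37.5 / 1.7872 = 21.0 mg/L.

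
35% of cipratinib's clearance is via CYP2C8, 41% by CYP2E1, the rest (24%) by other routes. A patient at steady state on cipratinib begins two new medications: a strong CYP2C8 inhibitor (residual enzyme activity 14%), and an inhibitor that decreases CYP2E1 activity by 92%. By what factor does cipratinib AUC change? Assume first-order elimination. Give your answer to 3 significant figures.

The CYP2C8 pathway (35% of clearance) drops to 0.14× activity: 0.35 × 0.14 = 0.049.
The CYP2E1 pathway (41% of clearance) is reduced to 0.08× activity: 0.41 × 0.08 = 0.0328.
The remaining 24% of clearance is unaffected.
CL_new/CL_old = 0.049 + 0.0328 + 0.24 = 0.3218.
Because AUC varies inversely with clearance, the combined effect is 1 / 0.3218 = 3.11.

3.11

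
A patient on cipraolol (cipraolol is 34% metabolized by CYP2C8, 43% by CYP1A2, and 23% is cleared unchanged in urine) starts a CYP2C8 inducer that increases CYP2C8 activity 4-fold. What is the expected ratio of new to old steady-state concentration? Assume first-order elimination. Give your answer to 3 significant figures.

The CYP2C8 pathway (34% of clearance) is boosted to 4× activity: 0.34 × 4 = 1.36.
CYP1A2 (43%) and the residual 23% are unaffected.
Relative clearance = 1.36 + 0.43 + 0.23 = 2.02.
Steady-state concentration ratio = CL_old/CL_new = 1 / 2.02 = 0.495.

0.495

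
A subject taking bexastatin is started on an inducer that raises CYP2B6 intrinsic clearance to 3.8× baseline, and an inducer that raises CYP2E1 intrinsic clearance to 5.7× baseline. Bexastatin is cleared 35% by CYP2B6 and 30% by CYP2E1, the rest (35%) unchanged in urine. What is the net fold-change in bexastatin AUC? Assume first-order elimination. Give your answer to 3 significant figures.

The CYP2B6 pathway (35% of clearance) increases to 3.8× activity: 0.35 × 3.8 = 1.33.
The CYP2E1 pathway (30% of clearance) is boosted to 5.7× activity: 0.3 × 5.7 = 1.71.
Non-CYP routes (35%) are unchanged.
CL_new/CL_old = 1.33 + 1.71 + 0.35 = 3.39.
Because AUC varies inversely with clearance, the combined effect is 1 / 3.39 = 0.295.

0.295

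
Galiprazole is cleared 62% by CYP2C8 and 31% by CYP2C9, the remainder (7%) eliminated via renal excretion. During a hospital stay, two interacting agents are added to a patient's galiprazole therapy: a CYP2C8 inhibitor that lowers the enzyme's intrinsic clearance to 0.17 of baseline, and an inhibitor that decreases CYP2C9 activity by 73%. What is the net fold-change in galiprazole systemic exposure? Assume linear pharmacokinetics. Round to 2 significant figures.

The CYP2C8 pathway (62% of clearance) drops to 0.17× activity: 0.62 × 0.17 = 0.1054.
The CYP2C9 pathway (31% of clearance) is reduced to 0.27× activity: 0.31 × 0.27 = 0.0837.
Non-CYP routes (7%) are unchanged.
Relative clearance = 0.1054 + 0.0837 + 0.07 = 0.2591.
Because systemic exposure varies inversely with clearance, the combined effect is 1 / 0.2591 = 3.9.

3.9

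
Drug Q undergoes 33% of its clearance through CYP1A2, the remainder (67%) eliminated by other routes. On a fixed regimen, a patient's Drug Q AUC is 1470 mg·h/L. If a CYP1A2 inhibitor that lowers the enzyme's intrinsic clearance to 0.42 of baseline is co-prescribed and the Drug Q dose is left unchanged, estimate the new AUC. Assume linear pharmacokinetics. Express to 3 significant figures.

1.82 × 10³ mg·h/L

The CYP1A2 pathway (33% of clearance) is reduced to 0.42× activity: 0.33 × 0.42 = 0.1386.
Non-CYP routes (67%) are unchanged.
CL_new/CL_old = 0.1386 + 0.67 = 0.8086.
AUC ∝ 1/CL, so new value = 1470 / 0.8086 = 1.82 × 10³ mg·h/L.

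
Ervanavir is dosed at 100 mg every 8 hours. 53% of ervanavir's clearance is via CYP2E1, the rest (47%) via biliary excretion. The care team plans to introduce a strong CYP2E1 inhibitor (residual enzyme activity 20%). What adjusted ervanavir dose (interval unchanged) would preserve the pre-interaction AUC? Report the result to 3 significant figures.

57.6 mg

CYP2E1: 0.53 × 0.2 = 0.106
Other: 0.47 (unchanged)
New clearance relative to baseline: 0.106 + 0.47 = 0.576.
To maintain the same steady-state level, dose must scale with clearance: new dose = 100 × 0.576 = 57.6 mg.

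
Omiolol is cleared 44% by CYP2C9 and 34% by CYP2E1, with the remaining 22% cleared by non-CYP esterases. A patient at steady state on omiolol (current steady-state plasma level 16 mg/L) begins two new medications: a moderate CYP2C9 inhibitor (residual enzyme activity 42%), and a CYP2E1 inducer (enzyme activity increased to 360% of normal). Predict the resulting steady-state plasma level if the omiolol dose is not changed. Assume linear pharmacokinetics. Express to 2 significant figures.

The CYP2C9 pathway (44% of clearance) drops to 0.42× activity: 0.44 × 0.42 = 0.1848.
The CYP2E1 pathway (34% of clearance) increases to 3.6× activity: 0.34 × 3.6 = 1.224.
Non-CYP routes (22%) are unchanged.
CL_new/CL_old = 0.1848 + 1.224 + 0.22 = 1.6288.
New steady-state plasma level = 16 / 1.6288 = 9.8 mg/L (concentration scales inversely with clearance).

9.8 mg/L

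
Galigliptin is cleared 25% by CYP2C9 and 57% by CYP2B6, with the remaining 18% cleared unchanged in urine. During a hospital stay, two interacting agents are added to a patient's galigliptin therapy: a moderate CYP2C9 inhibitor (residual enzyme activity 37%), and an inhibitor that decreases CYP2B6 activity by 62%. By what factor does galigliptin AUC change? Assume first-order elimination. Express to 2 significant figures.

2.0

The CYP2C9 pathway (25% of clearance) is reduced to 0.37× activity: 0.25 × 0.37 = 0.0925.
The CYP2B6 pathway (57% of clearance) is reduced to 0.38× activity: 0.57 × 0.38 = 0.2166.
Non-CYP routes (18%) are unchanged.
Relative clearance = 0.0925 + 0.2166 + 0.18 = 0.4891.
AUC ∝ 1/CL: fold-change = 1 / 0.4891 = 2.0.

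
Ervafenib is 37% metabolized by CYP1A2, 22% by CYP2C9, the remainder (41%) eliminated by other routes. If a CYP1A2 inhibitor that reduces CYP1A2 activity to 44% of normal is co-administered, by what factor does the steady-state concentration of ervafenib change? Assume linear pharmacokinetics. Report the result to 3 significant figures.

1.26

The CYP1A2 pathway (37% of clearance) falls to 0.44× activity: 0.37 × 0.44 = 0.1628.
CYP2C9 (22%) and the residual 41% are unaffected.
Relative clearance = 0.1628 + 0.22 + 0.41 = 0.7928.
Steady-state concentration is inversely proportional to clearance, so the fold-change is 1 / 0.7928 = 1.26.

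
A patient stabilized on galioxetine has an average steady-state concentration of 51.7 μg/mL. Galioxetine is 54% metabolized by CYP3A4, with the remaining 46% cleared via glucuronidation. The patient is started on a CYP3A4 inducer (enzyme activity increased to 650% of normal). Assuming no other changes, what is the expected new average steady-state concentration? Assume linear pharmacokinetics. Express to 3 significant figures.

CYP3A4: 0.54 × 6.5 = 3.51
Other: 0.46 (unchanged)
Relative clearance = 3.51 + 0.46 = 3.97.
Average steady-state concentration ∝ 1/CL, so new value = 51.7 / 3.97 = 13.0 μg/mL.

13.0 μg/mL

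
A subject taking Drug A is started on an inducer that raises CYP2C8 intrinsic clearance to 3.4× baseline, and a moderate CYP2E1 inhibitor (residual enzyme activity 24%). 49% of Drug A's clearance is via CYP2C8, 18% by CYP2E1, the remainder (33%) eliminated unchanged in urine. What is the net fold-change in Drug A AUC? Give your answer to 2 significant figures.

0.49

The CYP2C8 pathway (49% of clearance) increases to 3.4× activity: 0.49 × 3.4 = 1.666.
The CYP2E1 pathway (18% of clearance) is reduced to 0.24× activity: 0.18 × 0.24 = 0.0432.
The remaining 33% of clearance is unaffected.
Relative clearance = 1.666 + 0.0432 + 0.33 = 2.0392.
Because AUC varies inversely with clearance, the combined effect is 1 / 2.0392 = 0.49.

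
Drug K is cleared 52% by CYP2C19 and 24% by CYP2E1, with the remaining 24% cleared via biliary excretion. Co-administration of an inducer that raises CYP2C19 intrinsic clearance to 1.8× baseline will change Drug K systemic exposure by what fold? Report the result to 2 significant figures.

0.71

The CYP2C19 pathway (52% of clearance) rises to 1.8× activity: 0.52 × 1.8 = 0.936.
CYP2E1 (24%) and the residual 24% are unaffected.
Relative clearance = 0.936 + 0.24 + 0.24 = 1.416.
Systemic exposure is inversely proportional to clearance, so the fold-change is 1 / 1.416 = 0.71.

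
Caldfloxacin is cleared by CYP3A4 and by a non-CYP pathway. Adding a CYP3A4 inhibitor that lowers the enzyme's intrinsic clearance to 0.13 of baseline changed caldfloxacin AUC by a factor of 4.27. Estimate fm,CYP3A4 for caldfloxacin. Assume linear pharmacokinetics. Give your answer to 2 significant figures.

0.88

Write x for the fraction cleared via CYP3A4. The observed AUC change means clearance fell to 1/4.27 = 0.2342 of baseline.
Setting x·0.13 + (1 − x) = 0.2342 and solving: x = (0.2342 − 1)/(0.13 − 1) = 0.88.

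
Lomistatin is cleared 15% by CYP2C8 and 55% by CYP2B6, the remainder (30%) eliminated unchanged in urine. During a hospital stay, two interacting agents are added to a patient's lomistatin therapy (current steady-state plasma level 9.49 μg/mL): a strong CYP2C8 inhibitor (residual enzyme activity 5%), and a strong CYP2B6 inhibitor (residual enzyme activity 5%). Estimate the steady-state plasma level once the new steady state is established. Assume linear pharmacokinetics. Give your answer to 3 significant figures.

28.3 μg/mL

The CYP2C8 pathway (15% of clearance) drops to 0.05× activity: 0.15 × 0.05 = 0.0075.
The CYP2B6 pathway (55% of clearance) is reduced to 0.05× activity: 0.55 × 0.05 = 0.0275.
The remaining 30% of clearance is unaffected.
New clearance relative to baseline: 0.0075 + 0.0275 + 0.3 = 0.335.
New steady-state plasma level = 9.49 / 0.335 = 28.3 μg/mL (concentration scales inversely with clearance).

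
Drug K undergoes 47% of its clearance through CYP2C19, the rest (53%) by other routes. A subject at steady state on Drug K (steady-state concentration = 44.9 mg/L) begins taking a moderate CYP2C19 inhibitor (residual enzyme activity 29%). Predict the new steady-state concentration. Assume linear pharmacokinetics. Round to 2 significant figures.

67 mg/L

CYP2C19: 0.47 × 0.29 = 0.1363
Other: 0.53 (unchanged)
CL_new/CL_old = 0.1363 + 0.53 = 0.6663.
New steady-state concentration = baseline ÷ relative clearance = 44.9 / 0.6663 = 67 mg/L.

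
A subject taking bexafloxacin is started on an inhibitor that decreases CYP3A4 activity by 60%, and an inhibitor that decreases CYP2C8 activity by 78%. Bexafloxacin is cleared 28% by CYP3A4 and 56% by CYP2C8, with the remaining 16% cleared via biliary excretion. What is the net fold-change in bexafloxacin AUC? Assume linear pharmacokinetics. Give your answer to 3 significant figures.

The CYP3A4 pathway (28% of clearance) is reduced to 0.4× activity: 0.28 × 0.4 = 0.112.
The CYP2C8 pathway (56% of clearance) drops to 0.22× activity: 0.56 × 0.22 = 0.1232.
The remaining 16% of clearance is unaffected.
New clearance relative to baseline: 0.112 + 0.1232 + 0.16 = 0.3952.
AUC ∝ 1/CL: fold-change = 1 / 0.3952 = 2.53.

2.53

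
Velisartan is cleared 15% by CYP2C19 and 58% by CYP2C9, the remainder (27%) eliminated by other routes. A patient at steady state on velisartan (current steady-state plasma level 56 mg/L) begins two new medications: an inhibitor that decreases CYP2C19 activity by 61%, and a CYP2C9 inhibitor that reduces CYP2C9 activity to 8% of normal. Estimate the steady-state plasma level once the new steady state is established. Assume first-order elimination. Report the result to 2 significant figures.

1.5 × 10² mg/L

The CYP2C19 pathway (15% of clearance) drops to 0.39× activity: 0.15 × 0.39 = 0.0585.
The CYP2C9 pathway (58% of clearance) falls to 0.08× activity: 0.58 × 0.08 = 0.0464.
The remaining 27% of clearance is unaffected.
New clearance relative to baseline: 0.0585 + 0.0464 + 0.27 = 0.3749.
Steady-state plasma level ∝ 1/CL: new value = 56 / 0.3749 = 1.5 × 10² mg/L.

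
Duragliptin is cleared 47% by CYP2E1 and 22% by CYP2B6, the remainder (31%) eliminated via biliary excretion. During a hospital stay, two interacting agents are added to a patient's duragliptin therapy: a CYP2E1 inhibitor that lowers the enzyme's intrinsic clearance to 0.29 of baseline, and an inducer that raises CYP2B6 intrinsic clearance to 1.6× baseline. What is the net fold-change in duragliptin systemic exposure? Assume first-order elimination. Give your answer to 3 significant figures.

1.25

CYP2E1: 0.47 × 0.29 = 0.1363
CYP2B6: 0.22 × 1.6 = 0.352
Other: 0.31 (unchanged)
Relative clearance = 0.1363 + 0.352 + 0.31 = 0.7983.
Systemic exposure ∝ 1/CL: fold-change = 1 / 0.7983 = 1.25.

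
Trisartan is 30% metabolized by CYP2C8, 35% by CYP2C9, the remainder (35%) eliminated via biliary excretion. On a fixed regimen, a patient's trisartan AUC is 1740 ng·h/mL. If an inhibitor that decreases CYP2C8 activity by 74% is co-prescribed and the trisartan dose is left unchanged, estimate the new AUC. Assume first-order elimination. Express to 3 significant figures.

2.24 × 10³ ng·h/mL

The CYP2C8 pathway (30% of clearance) drops to 0.26× activity: 0.3 × 0.26 = 0.078.
CYP2C9 (35%) and the residual 35% are unaffected.
CL_new/CL_old = 0.078 + 0.35 + 0.35 = 0.778.
AUC ∝ 1/CL, so new value = 1740 / 0.778 = 2.24 × 10³ ng·h/mL.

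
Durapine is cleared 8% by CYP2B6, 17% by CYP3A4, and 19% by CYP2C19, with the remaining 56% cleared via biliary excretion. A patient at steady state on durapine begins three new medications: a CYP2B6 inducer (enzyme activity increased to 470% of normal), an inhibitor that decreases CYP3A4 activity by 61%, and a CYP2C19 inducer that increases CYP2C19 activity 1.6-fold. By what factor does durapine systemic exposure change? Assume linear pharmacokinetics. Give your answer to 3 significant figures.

0.766

The CYP2B6 pathway (8% of clearance) increases to 4.7× activity: 0.08 × 4.7 = 0.376.
The CYP3A4 pathway (17% of clearance) is reduced to 0.39× activity: 0.17 × 0.39 = 0.0663.
The CYP2C19 pathway (19% of clearance) increases to 1.6× activity: 0.19 × 1.6 = 0.304.
The remaining 56% of clearance is unaffected.
CL_new/CL_old = 0.376 + 0.0663 + 0.304 + 0.56 = 1.3063.
Because systemic exposure varies inversely with clearance, the combined effect is 1 / 1.3063 = 0.766.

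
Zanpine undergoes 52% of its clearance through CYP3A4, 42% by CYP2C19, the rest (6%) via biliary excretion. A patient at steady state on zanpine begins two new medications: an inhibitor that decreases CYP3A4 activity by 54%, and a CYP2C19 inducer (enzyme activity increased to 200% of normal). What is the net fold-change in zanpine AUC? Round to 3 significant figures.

0.878

CYP3A4: 0.52 × 0.46 = 0.2392
CYP2C19: 0.42 × 2 = 0.84
Other: 0.06 (unchanged)
Relative clearance = 0.2392 + 0.84 + 0.06 = 1.1392.
Net AUC ratio = 1 / 1.1392 = 0.878.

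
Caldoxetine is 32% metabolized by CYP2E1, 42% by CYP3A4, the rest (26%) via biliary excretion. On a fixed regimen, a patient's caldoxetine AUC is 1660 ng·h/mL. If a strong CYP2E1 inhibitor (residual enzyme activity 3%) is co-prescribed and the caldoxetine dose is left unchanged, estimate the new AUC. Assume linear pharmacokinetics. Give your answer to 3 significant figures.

The CYP2E1 pathway (32% of clearance) falls to 0.03× activity: 0.32 × 0.03 = 0.0096.
CYP3A4 (42%) and the residual 26% are unaffected.
New clearance relative to baseline: 0.0096 + 0.42 + 0.26 = 0.6896.
New AUC = baseline ÷ relative clearance = 1660 / 0.6896 = 2.41 × 10³ ng·h/mL.

2.41 × 10³ ng·h/mL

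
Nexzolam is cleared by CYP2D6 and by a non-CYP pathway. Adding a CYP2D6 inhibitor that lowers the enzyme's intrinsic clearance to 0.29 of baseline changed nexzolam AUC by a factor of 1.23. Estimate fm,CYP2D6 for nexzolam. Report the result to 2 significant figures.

Call the CYP2D6 fraction fm. After the interaction, CL_new/CL_old = fm × 0.29 + (1 − fm).
AUC ratio = 1 / (new CL fraction), so new CL fraction = 1 / 1.23 = 0.813.
fm × 0.29 + 1 − fm = 0.813  ⇒  fm × (0.29 − 1) = −0.187  ⇒  fm = 0.26.

0.26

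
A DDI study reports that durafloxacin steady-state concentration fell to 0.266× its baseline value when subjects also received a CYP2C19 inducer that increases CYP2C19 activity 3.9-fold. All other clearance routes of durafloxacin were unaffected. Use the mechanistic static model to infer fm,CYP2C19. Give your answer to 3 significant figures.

0.952

Let fm be the CYP2C19 fraction. New clearance relative to baseline = fm × 3.9 + (1 − fm).
Steady-state concentration ratio = 1 / (new CL fraction), so new CL fraction = 1 / 0.266 = 3.759.
fm × 3.9 + 1 − fm = 3.759  ⇒  fm × (3.9 − 1) = 2.759  ⇒  fm = 0.952.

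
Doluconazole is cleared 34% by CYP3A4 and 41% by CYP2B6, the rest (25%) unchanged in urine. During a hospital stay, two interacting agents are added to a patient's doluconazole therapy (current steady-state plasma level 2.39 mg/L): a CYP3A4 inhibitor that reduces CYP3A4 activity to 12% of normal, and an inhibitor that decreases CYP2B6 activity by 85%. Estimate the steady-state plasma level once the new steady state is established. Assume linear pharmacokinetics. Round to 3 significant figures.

6.78 mg/L

The CYP3A4 pathway (34% of clearance) falls to 0.12× activity: 0.34 × 0.12 = 0.0408.
The CYP2B6 pathway (41% of clearance) drops to 0.15× activity: 0.41 × 0.15 = 0.0615.
Non-CYP routes (25%) are unchanged.
Relative clearance = 0.0408 + 0.0615 + 0.25 = 0.3523.
Dividing the baseline by the relative clearance: 2.39 / 0.3523 = 6.78 mg/L.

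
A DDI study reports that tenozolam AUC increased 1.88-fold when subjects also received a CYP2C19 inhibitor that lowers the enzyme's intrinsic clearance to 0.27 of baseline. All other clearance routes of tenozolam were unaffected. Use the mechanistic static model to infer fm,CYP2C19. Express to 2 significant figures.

Write x for the fraction cleared via CYP2C19. The observed AUC change means clearance fell to 1/1.88 = 0.5319 of baseline.
Only the CYP2C19 route changed, so 0.5319 = x·0.27 + (1 − x), giving x = 0.64.

0.64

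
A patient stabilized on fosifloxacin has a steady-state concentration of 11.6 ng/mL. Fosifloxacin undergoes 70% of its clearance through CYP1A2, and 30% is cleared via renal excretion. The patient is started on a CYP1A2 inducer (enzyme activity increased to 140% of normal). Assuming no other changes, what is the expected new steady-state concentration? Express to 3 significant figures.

The CYP1A2 pathway (70% of clearance) rises to 1.4× activity: 0.7 × 1.4 = 0.98.
Non-CYP routes (30%) are unchanged.
CL_new/CL_old = 0.98 + 0.3 = 1.28.
Steady-state concentration ∝ 1/CL, so new value = 11.6 / 1.28 = 9.06 ng/mL.

9.06 ng/mL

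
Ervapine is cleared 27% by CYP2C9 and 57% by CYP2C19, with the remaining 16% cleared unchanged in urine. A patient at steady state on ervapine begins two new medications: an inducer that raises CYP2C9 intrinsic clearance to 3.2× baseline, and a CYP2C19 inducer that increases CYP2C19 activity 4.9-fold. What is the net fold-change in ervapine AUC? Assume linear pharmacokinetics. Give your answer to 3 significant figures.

The CYP2C9 pathway (27% of clearance) increases to 3.2× activity: 0.27 × 3.2 = 0.864.
The CYP2C19 pathway (57% of clearance) increases to 4.9× activity: 0.57 × 4.9 = 2.793.
The remaining 16% of clearance is unaffected.
CL_new/CL_old = 0.864 + 2.793 + 0.16 = 3.817.
Net AUC ratio = 1 / 3.817 = 0.262.

0.262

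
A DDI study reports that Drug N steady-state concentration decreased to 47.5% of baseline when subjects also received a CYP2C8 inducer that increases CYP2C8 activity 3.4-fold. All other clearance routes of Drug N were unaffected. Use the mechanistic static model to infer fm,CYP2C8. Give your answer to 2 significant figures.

0.46

CL'/CL = 1 / 0.475 = 2.105
3.4·fm + (1 − fm) = 2.105
fm = (2.105 − 1) / (3.4 − 1) = 0.46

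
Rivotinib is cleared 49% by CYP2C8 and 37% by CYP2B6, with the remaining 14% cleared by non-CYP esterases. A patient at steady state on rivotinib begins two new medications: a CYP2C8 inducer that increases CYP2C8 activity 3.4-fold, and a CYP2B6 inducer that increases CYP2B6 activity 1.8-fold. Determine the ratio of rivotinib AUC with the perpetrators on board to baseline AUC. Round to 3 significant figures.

0.405

The CYP2C8 pathway (49% of clearance) rises to 3.4× activity: 0.49 × 3.4 = 1.666.
The CYP2B6 pathway (37% of clearance) is boosted to 1.8× activity: 0.37 × 1.8 = 0.666.
Non-CYP routes (14%) are unchanged.
CL_new/CL_old = 1.666 + 0.666 + 0.14 = 2.472.
Because AUC varies inversely with clearance, the combined effect is 1 / 2.472 = 0.405.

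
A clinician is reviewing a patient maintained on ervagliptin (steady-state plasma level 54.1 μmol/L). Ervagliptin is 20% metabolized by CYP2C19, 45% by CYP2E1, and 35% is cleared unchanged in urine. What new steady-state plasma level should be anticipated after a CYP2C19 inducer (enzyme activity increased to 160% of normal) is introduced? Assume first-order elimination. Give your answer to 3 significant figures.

The CYP2C19 pathway (20% of clearance) is boosted to 1.6× activity: 0.2 × 1.6 = 0.32.
CYP2E1 (45%) and the residual 35% are unaffected.
Relative clearance = 0.32 + 0.45 + 0.35 = 1.12.
With dosing unchanged, steady-state plasma level scales as 1/CL: 54.1 / 1.12 = 48.3 μmol/L.

48.3 μmol/L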